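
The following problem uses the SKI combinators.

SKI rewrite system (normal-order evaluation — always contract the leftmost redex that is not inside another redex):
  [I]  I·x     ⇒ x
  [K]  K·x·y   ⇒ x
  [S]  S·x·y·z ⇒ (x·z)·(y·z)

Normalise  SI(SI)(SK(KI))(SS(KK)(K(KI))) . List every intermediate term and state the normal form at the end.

  start: SI(SI)(SK(KI))(SS(KK)(K(KI)))
  step 1: I(SK(KI))(SI(SK(KI)))(SS(KK)(K(KI)))
  step 2: SK(KI)(SI(SK(KI)))(SS(KK)(K(KI)))
  step 3: K(SI(SK(KI)))(KI(SI(SK(KI))))(SS(KK)(K(KI)))
  step 4: SI(SK(KI))(SS(KK)(K(KI)))
  step 5: I(SS(KK)(K(KI)))(SK(KI)(SS(KK)(K(KI))))
  step 6: SS(KK)(K(KI))(SK(KI)(SS(KK)(K(KI))))
  step 7: S(K(KI))(KK(K(KI)))(SK(KI)(SS(KK)(K(KI))))
  step 8: K(KI)(SK(KI)(SS(KK)(K(KI))))(KK(K(KI))(SK(KI)(SS(KK)(K(KI)))))
  step 9: KI(KK(K(KI))(SK(KI)(SS(KK)(K(KI)))))
  step 10: I

Answer: normal form = I  (in 10 steps)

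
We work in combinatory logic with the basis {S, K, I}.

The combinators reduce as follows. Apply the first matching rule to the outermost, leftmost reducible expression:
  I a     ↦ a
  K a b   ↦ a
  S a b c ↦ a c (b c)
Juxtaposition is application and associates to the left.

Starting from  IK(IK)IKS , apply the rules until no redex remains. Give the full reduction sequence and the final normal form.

  start: IK(IK)IKS
  [1] K(IK)IKS
  [2] IKKS
  [3] KKS
  [4] K

Answer: normal form = K  (in 4 steps)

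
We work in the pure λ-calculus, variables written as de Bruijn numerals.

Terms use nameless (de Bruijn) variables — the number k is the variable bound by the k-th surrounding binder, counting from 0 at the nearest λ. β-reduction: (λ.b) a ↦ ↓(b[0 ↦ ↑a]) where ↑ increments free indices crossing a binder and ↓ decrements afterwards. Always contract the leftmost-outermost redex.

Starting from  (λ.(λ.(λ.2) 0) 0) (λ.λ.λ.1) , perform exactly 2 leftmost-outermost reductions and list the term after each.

Answer: after 2 steps: (λ.λ.λ.λ.1) (λ.λ.λ.1)

Reduction:
  start: (λ.(λ.(λ.2) 0) 0) (λ.λ.λ.1)
  step 1: (λ.(λ.λ.λ.λ.1) 0) (λ.λ.λ.1)
  step 2: (λ.λ.λ.λ.1) (λ.λ.λ.1)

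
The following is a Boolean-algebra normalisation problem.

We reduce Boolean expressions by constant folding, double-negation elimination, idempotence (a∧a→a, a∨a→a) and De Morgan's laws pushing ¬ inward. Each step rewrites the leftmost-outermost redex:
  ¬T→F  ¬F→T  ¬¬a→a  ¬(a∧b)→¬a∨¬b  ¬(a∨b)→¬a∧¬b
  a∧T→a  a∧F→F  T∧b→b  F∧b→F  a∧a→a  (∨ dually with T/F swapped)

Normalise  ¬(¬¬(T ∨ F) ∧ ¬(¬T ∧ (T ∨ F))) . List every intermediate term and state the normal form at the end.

Answer: normal form = F  (in 9 steps)

Reduction:
  start: ¬(¬¬(T ∨ F) ∧ ¬(¬T ∧ (T ∨ F)))
  →1  ¬¬¬(T ∨ F) ∨ ¬¬(¬T ∧ (T ∨ F))
  →2  ¬(T ∨ F) ∨ ¬¬(¬T ∧ (T ∨ F))
  →3  (¬T ∧ ¬F) ∨ ¬¬(¬T ∧ (T ∨ F))
  →4  (F ∧ ¬F) ∨ ¬¬(¬T ∧ (T ∨ F))
  →5  F ∨ ¬¬(¬T ∧ (T ∨ F))
  →6  ¬¬(¬T ∧ (T ∨ F))
  →7  ¬T ∧ (T ∨ F)
  →8  F ∧ (T ∨ F)
  →9  F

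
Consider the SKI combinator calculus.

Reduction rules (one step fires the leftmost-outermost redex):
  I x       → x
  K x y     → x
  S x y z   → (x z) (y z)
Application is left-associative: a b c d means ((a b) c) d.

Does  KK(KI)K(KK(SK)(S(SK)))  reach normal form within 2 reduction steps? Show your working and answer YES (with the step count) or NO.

  start: KK(KI)K(KK(SK)(S(SK)))
  step 1: KK(KK(SK)(S(SK)))
  step 2: K

Answer: YES — reaches normal form K in 2 ≤ 2 steps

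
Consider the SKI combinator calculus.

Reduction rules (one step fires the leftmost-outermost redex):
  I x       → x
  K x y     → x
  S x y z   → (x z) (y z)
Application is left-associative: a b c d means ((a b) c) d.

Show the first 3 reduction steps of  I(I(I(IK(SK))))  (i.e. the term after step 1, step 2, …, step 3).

  start: I(I(I(IK(SK))))
  [1] I(I(IK(SK)))
  [2] I(IK(SK))
  [3] IK(SK)

Answer: after 3 steps: IK(SK)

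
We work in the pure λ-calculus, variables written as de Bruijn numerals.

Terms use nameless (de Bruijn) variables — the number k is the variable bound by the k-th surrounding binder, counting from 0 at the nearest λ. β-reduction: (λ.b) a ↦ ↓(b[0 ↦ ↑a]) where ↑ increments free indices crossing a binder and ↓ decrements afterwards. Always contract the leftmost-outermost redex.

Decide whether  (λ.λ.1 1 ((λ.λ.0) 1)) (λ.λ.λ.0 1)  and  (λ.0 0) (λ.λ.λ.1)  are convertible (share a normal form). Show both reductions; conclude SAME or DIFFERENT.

Answer: DIFFERENT — A ⇓ λ.λ.0 (λ.0), B ⇓ λ.λ.1

Reduction:
Term A:
  start: (λ.λ.1 1 ((λ.λ.0) 1)) (λ.λ.λ.0 1)
  step 1: λ.(λ.λ.λ.0 1) (λ.λ.λ.0 1) ((λ.λ.0) (λ.λ.λ.0 1))
  step 2: λ.(λ.λ.0 1) ((λ.λ.0) (λ.λ.λ.0 1))
  step 3: λ.λ.0 ((λ.λ.0) (λ.λ.λ.0 1))
  step 4: λ.λ.0 (λ.0)

Term B:
  start: (λ.0 0) (λ.λ.λ.1)
  step 1: (λ.λ.λ.1) (λ.λ.λ.1)
  step 2: λ.λ.1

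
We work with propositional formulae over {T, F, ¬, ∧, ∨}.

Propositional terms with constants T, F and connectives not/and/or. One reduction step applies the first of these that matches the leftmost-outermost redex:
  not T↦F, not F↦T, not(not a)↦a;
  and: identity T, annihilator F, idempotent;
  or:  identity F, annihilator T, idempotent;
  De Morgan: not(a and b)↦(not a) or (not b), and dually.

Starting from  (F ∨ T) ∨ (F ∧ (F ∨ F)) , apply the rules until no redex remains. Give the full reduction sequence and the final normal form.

Answer: normal form = T  (in 2 steps)

Reduction:
  start: (F ∨ T) ∨ (F ∧ (F ∨ F))
  [1] T ∨ (F ∧ (F ∨ F))
  [2] T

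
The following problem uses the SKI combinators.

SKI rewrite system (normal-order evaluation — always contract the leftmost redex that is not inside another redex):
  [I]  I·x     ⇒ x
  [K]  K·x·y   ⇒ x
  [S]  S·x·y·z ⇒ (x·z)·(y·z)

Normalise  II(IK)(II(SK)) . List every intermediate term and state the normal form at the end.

  start: II(IK)(II(SK))
  →1  I(IK)(II(SK))
  →2  IK(II(SK))
  →3  K(II(SK))
  →4  K(I(SK))
  →5  K(SK)

Answer: normal form = K(SK)  (in 5 steps)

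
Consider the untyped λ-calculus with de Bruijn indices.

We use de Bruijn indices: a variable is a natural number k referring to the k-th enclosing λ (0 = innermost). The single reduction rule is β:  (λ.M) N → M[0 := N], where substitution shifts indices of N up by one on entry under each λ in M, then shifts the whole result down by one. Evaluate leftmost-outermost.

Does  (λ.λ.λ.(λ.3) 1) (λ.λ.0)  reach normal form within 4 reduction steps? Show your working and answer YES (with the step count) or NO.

  start: (λ.λ.λ.(λ.3) 1) (λ.λ.0)
  [1] λ.λ.(λ.λ.λ.0) 1
  [2] λ.λ.λ.λ.0

Answer: YES — reaches normal form λ.λ.λ.λ.0 in 2 ≤ 4 steps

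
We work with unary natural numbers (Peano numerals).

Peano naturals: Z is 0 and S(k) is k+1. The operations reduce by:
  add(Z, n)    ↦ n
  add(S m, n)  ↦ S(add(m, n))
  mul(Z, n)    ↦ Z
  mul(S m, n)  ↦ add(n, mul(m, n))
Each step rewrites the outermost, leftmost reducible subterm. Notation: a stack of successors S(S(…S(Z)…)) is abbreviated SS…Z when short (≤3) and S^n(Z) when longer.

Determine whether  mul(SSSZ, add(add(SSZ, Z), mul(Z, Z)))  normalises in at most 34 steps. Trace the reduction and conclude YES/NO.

Answer: YES — reaches normal form S^6(Z) in 34 ≤ 34 steps

Derivation:
  start: mul(SSSZ, add(add(SSZ, Z), mul(Z, Z)))
  step 1: add(add(add(SSZ, Z), mul(Z, Z)), mul(SSZ, add(add(SSZ, Z), mul(Z, Z))))
  step 2: add(add(S(add(SZ, Z)), mul(Z, Z)), mul(SSZ, add(add(SSZ, Z), mul(Z, Z))))
  step 3: add(S(add(add(SZ, Z), mul(Z, Z))), mul(SSZ, add(add(SSZ, Z), mul(Z, Z))))
  step 4: S(add(add(add(SZ, Z), mul(Z, Z)), mul(SSZ, add(add(SSZ, Z), mul(Z, Z)))))
  step 5: S(add(add(S(add(Z, Z)), mul(Z, Z)), mul(SSZ, add(add(SSZ, Z), mul(Z, Z)))))
  step 6: S(add(S(add(add(Z, Z), mul(Z, Z))), mul(SSZ, add(add(SSZ, Z), mul(Z, Z)))))
  step 7: S(S(add(add(add(Z, Z), mul(Z, Z)), mul(SSZ, add(add(SSZ, Z), mul(Z, Z))))))
  step 8: S(S(add(add(Z, mul(Z, Z)), mul(SSZ, add(add(SSZ, Z), mul(Z, Z))))))
  step 9: S(S(add(mul(Z, Z), mul(SSZ, add(add(SSZ, Z), mul(Z, Z))))))
  step 10: S(S(add(Z, mul(SSZ, add(add(SSZ, Z), mul(Z, Z))))))
  step 11: S(S(mul(SSZ, add(add(SSZ, Z), mul(Z, Z)))))
  step 12: S(S(add(add(add(SSZ, Z), mul(Z, Z)), mul(SZ, add(add(SSZ, Z), mul(Z, Z))))))
  step 13: S(S(add(add(S(add(SZ, Z)), mul(Z, Z)), mul(SZ, add(add(SSZ, Z), mul(Z, Z))))))
  step 14: S(S(add(S(add(add(SZ, Z), mul(Z, Z))), mul(SZ, add(add(SSZ, Z), mul(Z, Z))))))
  step 15: S(S(S(add(add(add(SZ, Z), mul(Z, Z)), mul(SZ, add(add(SSZ, Z), mul(Z, Z)))))))
  step 16: S(S(S(add(add(S(add(Z, Z)), mul(Z, Z)), mul(SZ, add(add(SSZ, Z), mul(Z, Z)))))))
  step 17: S(S(S(add(S(add(add(Z, Z), mul(Z, Z))), mul(SZ, add(add(SSZ, Z), mul(Z, Z)))))))
  step 18: S(S(S(S(add(add(add(Z, Z), mul(Z, Z)), mul(SZ, add(add(SSZ, Z), mul(Z, Z))))))))
  step 19: S(S(S(S(add(add(Z, mul(Z, Z)), mul(SZ, add(add(SSZ, Z), mul(Z, Z))))))))
  step 20: S(S(S(S(add(mul(Z, Z), mul(SZ, add(add(SSZ, Z), mul(Z, Z))))))))
  step 21: S(S(S(S(add(Z, mul(SZ, add(add(SSZ, Z), mul(Z, Z))))))))
  step 22: S(S(S(S(mul(SZ, add(add(SSZ, Z), mul(Z, Z)))))))
  step 23: S(S(S(S(add(add(add(SSZ, Z), mul(Z, Z)), mul(Z, add(add(SSZ, Z), mul(Z, Z))))))))
  step 24: S(S(S(S(add(add(S(add(SZ, Z)), mul(Z, Z)), mul(Z, add(add(SSZ, Z), mul(Z, Z))))))))
  step 25: S(S(S(S(add(S(add(add(SZ, Z), mul(Z, Z))), mul(Z, add(add(SSZ, Z), mul(Z, Z))))))))
  step 26: S(S(S(S(S(add(add(add(SZ, Z), mul(Z, Z)), mul(Z, add(add(SSZ, Z), mul(Z, Z)))))))))
  step 27: S(S(S(S(S(add(add(S(add(Z, Z)), mul(Z, Z)), mul(Z, add(add(SSZ, Z), mul(Z, Z)))))))))
  step 28: S(S(S(S(S(add(S(add(add(Z, Z), mul(Z, Z))), mul(Z, add(add(SSZ, Z), mul(Z, Z)))))))))
  step 29: S(S(S(S(S(S(add(add(add(Z, Z), mul(Z, Z)), mul(Z, add(add(SSZ, Z), mul(Z, Z))))))))))
  step 30: S(S(S(S(S(S(add(add(Z, mul(Z, Z)), mul(Z, add(add(SSZ, Z), mul(Z, Z))))))))))
  step 31: S(S(S(S(S(S(add(mul(Z, Z), mul(Z, add(add(SSZ, Z), mul(Z, Z))))))))))
  step 32: S(S(S(S(S(S(add(Z, mul(Z, add(add(SSZ, Z), mul(Z, Z))))))))))
  step 33: S(S(S(S(S(S(mul(Z, add(add(SSZ, Z), mul(Z, Z)))))))))
  step 34: S^6(Z)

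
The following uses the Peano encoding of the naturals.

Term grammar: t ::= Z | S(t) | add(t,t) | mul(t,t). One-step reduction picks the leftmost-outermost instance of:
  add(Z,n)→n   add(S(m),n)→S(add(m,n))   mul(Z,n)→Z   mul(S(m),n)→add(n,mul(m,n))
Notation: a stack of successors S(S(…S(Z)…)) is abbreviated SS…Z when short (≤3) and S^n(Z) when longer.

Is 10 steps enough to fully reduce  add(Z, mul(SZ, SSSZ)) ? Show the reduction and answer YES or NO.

  start: add(Z, mul(SZ, SSSZ))
  [1] mul(SZ, SSSZ)
  [2] add(SSSZ, mul(Z, SSSZ))
  [3] S(add(SSZ, mul(Z, SSSZ)))
  [4] S(S(add(SZ, mul(Z, SSSZ))))
  [5] S(S(S(add(Z, mul(Z, SSSZ)))))
  [6] S(S(S(mul(Z, SSSZ))))
  [7] SSSZ

Answer: YES — reaches normal form SSSZ in 7 ≤ 10 steps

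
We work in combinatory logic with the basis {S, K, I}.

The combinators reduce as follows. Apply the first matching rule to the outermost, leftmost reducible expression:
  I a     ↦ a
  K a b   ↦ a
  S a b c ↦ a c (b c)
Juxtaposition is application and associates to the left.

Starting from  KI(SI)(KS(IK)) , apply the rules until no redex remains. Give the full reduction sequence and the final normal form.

  start: KI(SI)(KS(IK))
  [1] I(KS(IK))
  [2] KS(IK)
  [3] S

Answer: normal form = S  (in 3 steps)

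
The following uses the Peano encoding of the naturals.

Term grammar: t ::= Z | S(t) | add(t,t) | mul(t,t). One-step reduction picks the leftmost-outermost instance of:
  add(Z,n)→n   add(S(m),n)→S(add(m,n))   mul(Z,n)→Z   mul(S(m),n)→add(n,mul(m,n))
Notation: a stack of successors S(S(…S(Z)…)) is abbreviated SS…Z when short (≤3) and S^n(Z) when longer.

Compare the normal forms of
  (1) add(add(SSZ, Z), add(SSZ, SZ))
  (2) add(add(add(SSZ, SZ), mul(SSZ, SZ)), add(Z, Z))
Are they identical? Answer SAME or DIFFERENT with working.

Answer: SAME — A ⇓ S^5(Z), B ⇓ S^5(Z)

Derivation:
Term A:
  start: add(add(SSZ, Z), add(SSZ, SZ))
  →1  add(S(add(SZ, Z)), add(SSZ, SZ))
  →2  S(add(add(SZ, Z), add(SSZ, SZ)))
  →3  S(add(S(add(Z, Z)), add(SSZ, SZ)))
  →4  S(S(add(add(Z, Z), add(SSZ, SZ))))
  →5  S(S(add(Z, add(SSZ, SZ))))
  →6  S(S(add(SSZ, SZ)))
  →7  S(S(S(add(SZ, SZ))))
  →8  S(S(S(S(add(Z, SZ)))))
  →9  S^5(Z)

Term B:
  start: add(add(add(SSZ, SZ), mul(SSZ, SZ)), add(Z, Z))
  →1  add(add(S(add(SZ, SZ)), mul(SSZ, SZ)), add(Z, Z))
  →2  add(S(add(add(SZ, SZ), mul(SSZ, SZ))), add(Z, Z))
  →3  S(add(add(add(SZ, SZ), mul(SSZ, SZ)), add(Z, Z)))
  →4  S(add(add(S(add(Z, SZ)), mul(SSZ, SZ)), add(Z, Z)))
  →5  S(add(S(add(add(Z, SZ), mul(SSZ, SZ))), add(Z, Z)))
  →6  S(S(add(add(add(Z, SZ), mul(SSZ, SZ)), add(Z, Z))))
  →7  S(S(add(add(SZ, mul(SSZ, SZ)), add(Z, Z))))
  →8  S(S(add(S(add(Z, mul(SSZ, SZ))), add(Z, Z))))
  →9  S(S(S(add(add(Z, mul(SSZ, SZ)), add(Z, Z)))))
  →10  S(S(S(add(mul(SSZ, SZ), add(Z, Z)))))
  →11  S(S(S(add(add(SZ, mul(SZ, SZ)), add(Z, Z)))))
  →12  S(S(S(add(S(add(Z, mul(SZ, SZ))), add(Z, Z)))))
  →13  S(S(S(S(add(add(Z, mul(SZ, SZ)), add(Z, Z))))))
  →14  S(S(S(S(add(mul(SZ, SZ), add(Z, Z))))))
  →15  S(S(S(S(add(add(SZ, mul(Z, SZ)), add(Z, Z))))))
  →16  S(S(S(S(add(S(add(Z, mul(Z, SZ))), add(Z, Z))))))
  →17  S(S(S(S(S(add(add(Z, mul(Z, SZ)), add(Z, Z)))))))
  →18  S(S(S(S(S(add(mul(Z, SZ), add(Z, Z)))))))
  →19  S(S(S(S(S(add(Z, add(Z, Z)))))))
  →20  S(S(S(S(S(add(Z, Z))))))
  →21  S^5(Z)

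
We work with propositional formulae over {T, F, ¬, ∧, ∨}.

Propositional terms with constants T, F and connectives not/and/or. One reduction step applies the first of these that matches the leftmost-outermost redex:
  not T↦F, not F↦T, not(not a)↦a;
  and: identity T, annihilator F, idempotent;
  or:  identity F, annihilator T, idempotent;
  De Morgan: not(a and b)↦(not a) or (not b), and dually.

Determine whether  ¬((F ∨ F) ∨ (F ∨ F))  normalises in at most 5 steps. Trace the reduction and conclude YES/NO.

  start: ¬((F ∨ F) ∨ (F ∨ F))
  [1] ¬(F ∨ F) ∧ ¬(F ∨ F)
  [2] ¬(F ∨ F)
  [3] ¬F ∧ ¬F
  [4] ¬F
  [5] T

Answer: YES — reaches normal form T in 5 ≤ 5 steps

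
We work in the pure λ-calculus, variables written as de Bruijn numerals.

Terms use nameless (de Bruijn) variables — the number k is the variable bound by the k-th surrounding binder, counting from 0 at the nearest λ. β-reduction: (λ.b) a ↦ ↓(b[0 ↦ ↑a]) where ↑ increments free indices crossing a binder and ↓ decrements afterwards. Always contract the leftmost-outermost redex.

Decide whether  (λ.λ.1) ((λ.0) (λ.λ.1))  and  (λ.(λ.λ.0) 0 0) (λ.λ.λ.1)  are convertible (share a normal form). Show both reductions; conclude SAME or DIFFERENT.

Term A:
  start: (λ.λ.1) ((λ.0) (λ.λ.1))
  [1] λ.(λ.0) (λ.λ.1)
  [2] λ.λ.λ.1

Term B:
  start: (λ.(λ.λ.0) 0 0) (λ.λ.λ.1)
  [1] (λ.λ.0) (λ.λ.λ.1) (λ.λ.λ.1)
  [2] (λ.0) (λ.λ.λ.1)
  [3] λ.λ.λ.1

Answer: SAME — A ⇓ λ.λ.λ.1, B ⇓ λ.λ.λ.1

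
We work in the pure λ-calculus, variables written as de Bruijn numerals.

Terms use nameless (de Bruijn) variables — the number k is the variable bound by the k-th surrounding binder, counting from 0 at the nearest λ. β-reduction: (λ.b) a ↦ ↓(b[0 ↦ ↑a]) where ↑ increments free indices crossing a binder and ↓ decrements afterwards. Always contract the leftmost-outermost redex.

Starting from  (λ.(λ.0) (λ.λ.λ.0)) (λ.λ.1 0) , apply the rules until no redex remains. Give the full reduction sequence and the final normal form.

  start: (λ.(λ.0) (λ.λ.λ.0)) (λ.λ.1 0)
  [1] (λ.0) (λ.λ.λ.0)
  [2] λ.λ.λ.0

Answer: normal form = λ.λ.λ.0  (in 2 steps)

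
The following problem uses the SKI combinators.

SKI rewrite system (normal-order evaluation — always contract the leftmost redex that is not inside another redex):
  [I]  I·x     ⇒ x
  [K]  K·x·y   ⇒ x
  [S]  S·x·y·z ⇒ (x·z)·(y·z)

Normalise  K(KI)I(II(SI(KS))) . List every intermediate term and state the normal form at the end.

  start: K(KI)I(II(SI(KS)))
  step 1: KI(II(SI(KS)))
  step 2: I

Answer: normal form = I  (in 2 steps)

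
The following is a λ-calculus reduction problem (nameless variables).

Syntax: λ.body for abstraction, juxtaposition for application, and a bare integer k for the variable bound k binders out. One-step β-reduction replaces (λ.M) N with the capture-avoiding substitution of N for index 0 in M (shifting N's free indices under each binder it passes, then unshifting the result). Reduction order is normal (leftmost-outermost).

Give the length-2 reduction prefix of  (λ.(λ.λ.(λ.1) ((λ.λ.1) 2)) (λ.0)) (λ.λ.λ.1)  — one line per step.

Answer: after 2 steps: λ.(λ.1) ((λ.λ.1) (λ.λ.λ.1))

Derivation:
  start: (λ.(λ.λ.(λ.1) ((λ.λ.1) 2)) (λ.0)) (λ.λ.λ.1)
  →1  (λ.λ.(λ.1) ((λ.λ.1) (λ.λ.λ.1))) (λ.0)
  →2  λ.(λ.1) ((λ.λ.1) (λ.λ.λ.1))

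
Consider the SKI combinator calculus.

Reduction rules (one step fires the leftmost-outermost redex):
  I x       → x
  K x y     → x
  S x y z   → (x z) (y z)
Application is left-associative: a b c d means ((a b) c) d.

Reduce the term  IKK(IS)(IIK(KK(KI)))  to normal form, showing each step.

Answer: normal form = K(KK)  (in 5 steps)

Working:
  start: IKK(IS)(IIK(KK(KI)))
  [1] KK(IS)(IIK(KK(KI)))
  [2] K(IIK(KK(KI)))
  [3] K(IK(KK(KI)))
  [4] K(K(KK(KI)))
  [5] K(KK)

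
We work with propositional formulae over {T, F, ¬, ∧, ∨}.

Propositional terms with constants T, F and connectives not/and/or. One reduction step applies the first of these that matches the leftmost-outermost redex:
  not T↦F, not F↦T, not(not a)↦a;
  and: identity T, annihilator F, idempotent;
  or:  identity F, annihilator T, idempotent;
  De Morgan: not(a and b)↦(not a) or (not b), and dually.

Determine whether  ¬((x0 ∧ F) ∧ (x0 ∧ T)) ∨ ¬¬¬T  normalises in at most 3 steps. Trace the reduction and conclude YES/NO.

Answer: NO — after 3 steps the term is ((¬x0 ∨ T) ∨ ¬(x0 ∧ T)) ∨ ¬¬¬T, not yet normal

Working:
  start: ¬((x0 ∧ F) ∧ (x0 ∧ T)) ∨ ¬¬¬T
  →1  (¬(x0 ∧ F) ∨ ¬(x0 ∧ T)) ∨ ¬¬¬T
  →2  ((¬x0 ∨ ¬F) ∨ ¬(x0 ∧ T)) ∨ ¬¬¬T
  →3  ((¬x0 ∨ T) ∨ ¬(x0 ∧ T)) ∨ ¬¬¬T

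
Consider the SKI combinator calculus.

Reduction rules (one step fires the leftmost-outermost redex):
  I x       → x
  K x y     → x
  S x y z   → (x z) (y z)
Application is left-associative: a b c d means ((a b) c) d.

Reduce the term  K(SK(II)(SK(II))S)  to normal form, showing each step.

Answer: normal form = KS  (in 4 steps)

Working:
  start: K(SK(II)(SK(II))S)
  →1  K(K(SK(II))(II(SK(II)))S)
  →2  K(SK(II)S)
  →3  K(KS(IIS))
  →4  KS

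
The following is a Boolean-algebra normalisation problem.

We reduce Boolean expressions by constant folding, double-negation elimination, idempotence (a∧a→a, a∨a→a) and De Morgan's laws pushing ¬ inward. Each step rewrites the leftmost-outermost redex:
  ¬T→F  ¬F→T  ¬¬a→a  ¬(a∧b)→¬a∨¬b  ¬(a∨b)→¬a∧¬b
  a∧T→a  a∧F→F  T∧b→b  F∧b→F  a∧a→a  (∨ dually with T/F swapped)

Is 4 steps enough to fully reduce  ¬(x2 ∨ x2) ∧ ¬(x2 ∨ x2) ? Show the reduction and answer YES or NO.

Answer: YES — reaches normal form ¬x2 in 3 ≤ 4 steps

Derivation:
  start: ¬(x2 ∨ x2) ∧ ¬(x2 ∨ x2)
  step 1: ¬(x2 ∨ x2)
  step 2: ¬x2 ∧ ¬x2
  step 3: ¬x2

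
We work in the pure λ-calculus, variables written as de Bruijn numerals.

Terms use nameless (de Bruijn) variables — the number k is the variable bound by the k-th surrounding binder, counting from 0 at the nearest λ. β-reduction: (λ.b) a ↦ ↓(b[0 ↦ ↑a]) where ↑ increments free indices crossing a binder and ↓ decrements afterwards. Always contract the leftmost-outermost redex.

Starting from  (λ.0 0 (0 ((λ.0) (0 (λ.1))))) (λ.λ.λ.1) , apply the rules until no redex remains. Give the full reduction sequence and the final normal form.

Answer: normal form = λ.λ.λ.1  (in 4 steps)

Reduction:
  start: (λ.0 0 (0 ((λ.0) (0 (λ.1))))) (λ.λ.λ.1)
  [1] (λ.λ.λ.1) (λ.λ.λ.1) ((λ.λ.λ.1) ((λ.0) ((λ.λ.λ.1) (λ.λ.λ.λ.1))))
  [2] (λ.λ.1) ((λ.λ.λ.1) ((λ.0) ((λ.λ.λ.1) (λ.λ.λ.λ.1))))
  [3] λ.(λ.λ.λ.1) ((λ.0) ((λ.λ.λ.1) (λ.λ.λ.λ.1)))
  [4] λ.λ.λ.1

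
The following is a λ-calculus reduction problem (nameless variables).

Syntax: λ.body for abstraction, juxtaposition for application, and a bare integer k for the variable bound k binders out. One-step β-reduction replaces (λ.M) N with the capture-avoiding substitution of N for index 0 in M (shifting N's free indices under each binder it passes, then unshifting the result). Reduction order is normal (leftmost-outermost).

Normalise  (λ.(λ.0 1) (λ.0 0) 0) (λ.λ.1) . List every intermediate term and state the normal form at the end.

  start: (λ.(λ.0 1) (λ.0 0) 0) (λ.λ.1)
  [1] (λ.0 (λ.λ.1)) (λ.0 0) (λ.λ.1)
  [2] (λ.0 0) (λ.λ.1) (λ.λ.1)
  [3] (λ.λ.1) (λ.λ.1) (λ.λ.1)
  [4] (λ.λ.λ.1) (λ.λ.1)
  [5] λ.λ.1

Answer: normal form = λ.λ.1  (in 5 steps)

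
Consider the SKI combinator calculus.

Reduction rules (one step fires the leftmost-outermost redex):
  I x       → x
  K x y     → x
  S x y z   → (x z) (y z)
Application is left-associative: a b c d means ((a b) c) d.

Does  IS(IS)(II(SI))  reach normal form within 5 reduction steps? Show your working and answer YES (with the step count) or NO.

Answer: YES — reaches normal form SS(SI) in 4 ≤ 5 steps

Working:
  start: IS(IS)(II(SI))
  [1] S(IS)(II(SI))
  [2] SS(II(SI))
  [3] SS(I(SI))
  [4] SS(SI)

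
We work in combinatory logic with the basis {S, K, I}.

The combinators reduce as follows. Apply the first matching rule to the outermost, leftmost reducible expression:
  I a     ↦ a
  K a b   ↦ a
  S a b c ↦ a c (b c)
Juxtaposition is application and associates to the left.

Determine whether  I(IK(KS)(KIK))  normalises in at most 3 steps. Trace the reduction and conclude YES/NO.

Answer: YES — reaches normal form KS in 3 ≤ 3 steps

Working:
  start: I(IK(KS)(KIK))
  →1  IK(KS)(KIK)
  →2  K(KS)(KIK)
  →3  KS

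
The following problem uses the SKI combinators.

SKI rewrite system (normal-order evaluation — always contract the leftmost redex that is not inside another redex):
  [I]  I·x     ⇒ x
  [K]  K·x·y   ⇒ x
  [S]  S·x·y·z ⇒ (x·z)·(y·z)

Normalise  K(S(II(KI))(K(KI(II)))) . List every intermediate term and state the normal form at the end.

Answer: normal form = K(S(KI)(KI))  (in 3 steps)

Working:
  start: K(S(II(KI))(K(KI(II))))
  [1] K(S(I(KI))(K(KI(II))))
  [2] K(S(KI)(K(KI(II))))
  [3] K(S(KI)(KI))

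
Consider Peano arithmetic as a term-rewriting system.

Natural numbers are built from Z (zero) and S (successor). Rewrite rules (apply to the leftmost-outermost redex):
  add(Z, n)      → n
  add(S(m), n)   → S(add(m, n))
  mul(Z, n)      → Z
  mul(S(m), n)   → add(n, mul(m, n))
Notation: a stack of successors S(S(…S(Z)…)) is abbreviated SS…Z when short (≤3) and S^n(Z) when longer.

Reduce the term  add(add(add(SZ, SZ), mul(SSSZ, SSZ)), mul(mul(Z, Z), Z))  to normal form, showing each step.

  start: add(add(add(SZ, SZ), mul(SSSZ, SSZ)), mul(mul(Z, Z), Z))
  step 1: add(add(S(add(Z, SZ)), mul(SSSZ, SSZ)), mul(mul(Z, Z), Z))
  step 2: add(S(add(add(Z, SZ), mul(SSSZ, SSZ))), mul(mul(Z, Z), Z))
  step 3: S(add(add(add(Z, SZ), mul(SSSZ, SSZ)), mul(mul(Z, Z), Z)))
  step 4: S(add(add(SZ, mul(SSSZ, SSZ)), mul(mul(Z, Z), Z)))
  step 5: S(add(S(add(Z, mul(SSSZ, SSZ))), mul(mul(Z, Z), Z)))
  step 6: S(S(add(add(Z, mul(SSSZ, SSZ)), mul(mul(Z, Z), Z))))
  step 7: S(S(add(mul(SSSZ, SSZ), mul(mul(Z, Z), Z))))
  step 8: S(S(add(add(SSZ, mul(SSZ, SSZ)), mul(mul(Z, Z), Z))))
  step 9: S(S(add(S(add(SZ, mul(SSZ, SSZ))), mul(mul(Z, Z), Z))))
  step 10: S(S(S(add(add(SZ, mul(SSZ, SSZ)), mul(mul(Z, Z), Z)))))
  step 11: S(S(S(add(S(add(Z, mul(SSZ, SSZ))), mul(mul(Z, Z), Z)))))
  step 12: S(S(S(S(add(add(Z, mul(SSZ, SSZ)), mul(mul(Z, Z), Z))))))
  step 13: S(S(S(S(add(mul(SSZ, SSZ), mul(mul(Z, Z), Z))))))
  step 14: S(S(S(S(add(add(SSZ, mul(SZ, SSZ)), mul(mul(Z, Z), Z))))))
  step 15: S(S(S(S(add(S(add(SZ, mul(SZ, SSZ))), mul(mul(Z, Z), Z))))))
  step 16: S(S(S(S(S(add(add(SZ, mul(SZ, SSZ)), mul(mul(Z, Z), Z)))))))
  step 17: S(S(S(S(S(add(S(add(Z, mul(SZ, SSZ))), mul(mul(Z, Z), Z)))))))
  step 18: S(S(S(S(S(S(add(add(Z, mul(SZ, SSZ)), mul(mul(Z, Z), Z))))))))
  step 19: S(S(S(S(S(S(add(mul(SZ, SSZ), mul(mul(Z, Z), Z))))))))
  step 20: S(S(S(S(S(S(add(add(SSZ, mul(Z, SSZ)), mul(mul(Z, Z), Z))))))))
  step 21: S(S(S(S(S(S(add(S(add(SZ, mul(Z, SSZ))), mul(mul(Z, Z), Z))))))))
  step 22: S(S(S(S(S(S(S(add(add(SZ, mul(Z, SSZ)), mul(mul(Z, Z), Z)))))))))
  step 23: S(S(S(S(S(S(S(add(S(add(Z, mul(Z, SSZ))), mul(mul(Z, Z), Z)))))))))
  step 24: S(S(S(S(S(S(S(S(add(add(Z, mul(Z, SSZ)), mul(mul(Z, Z), Z))))))))))
  step 25: S(S(S(S(S(S(S(S(add(mul(Z, SSZ), mul(mul(Z, Z), Z))))))))))
  step 26: S(S(S(S(S(S(S(S(add(Z, mul(mul(Z, Z), Z))))))))))
  step 27: S(S(S(S(S(S(S(S(mul(mul(Z, Z), Z)))))))))
  step 28: S(S(S(S(S(S(S(S(mul(Z, Z)))))))))
  step 29: S^8(Z)

Answer: normal form = S^8(Z)  (in 29 steps)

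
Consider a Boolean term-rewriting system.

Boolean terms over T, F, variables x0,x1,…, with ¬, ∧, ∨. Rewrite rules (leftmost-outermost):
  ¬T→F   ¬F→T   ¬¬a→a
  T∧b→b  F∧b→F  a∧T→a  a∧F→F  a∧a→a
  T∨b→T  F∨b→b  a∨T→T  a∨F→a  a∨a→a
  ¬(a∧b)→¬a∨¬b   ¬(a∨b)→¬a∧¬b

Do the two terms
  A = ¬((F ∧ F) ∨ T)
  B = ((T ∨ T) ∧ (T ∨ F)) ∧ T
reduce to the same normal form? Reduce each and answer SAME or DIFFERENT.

Term A:
  start: ¬((F ∧ F) ∨ T)
  step 1: ¬(F ∧ F) ∧ ¬T
  step 2: (¬F ∨ ¬F) ∧ ¬T
  step 3: ¬F ∧ ¬T
  step 4: T ∧ ¬T
  step 5: ¬T
  step 6: F

Term B:
  start: ((T ∨ T) ∧ (T ∨ F)) ∧ T
  step 1: (T ∨ T) ∧ (T ∨ F)
  step 2: T ∧ (T ∨ F)
  step 3: T ∨ F
  step 4: T

Answer: DIFFERENT — A ⇓ F, B ⇓ T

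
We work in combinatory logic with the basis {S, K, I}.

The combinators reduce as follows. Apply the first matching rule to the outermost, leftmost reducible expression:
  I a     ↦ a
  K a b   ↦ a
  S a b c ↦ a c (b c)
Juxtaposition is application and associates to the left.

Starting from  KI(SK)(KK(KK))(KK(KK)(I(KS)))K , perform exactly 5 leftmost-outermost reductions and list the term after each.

  start: KI(SK)(KK(KK))(KK(KK)(I(KS)))K
  [1] I(KK(KK))(KK(KK)(I(KS)))K
  [2] KK(KK)(KK(KK)(I(KS)))K
  [3] K(KK(KK)(I(KS)))K
  [4] KK(KK)(I(KS))
  [5] K(I(KS))

Answer: after 5 steps: K(I(KS))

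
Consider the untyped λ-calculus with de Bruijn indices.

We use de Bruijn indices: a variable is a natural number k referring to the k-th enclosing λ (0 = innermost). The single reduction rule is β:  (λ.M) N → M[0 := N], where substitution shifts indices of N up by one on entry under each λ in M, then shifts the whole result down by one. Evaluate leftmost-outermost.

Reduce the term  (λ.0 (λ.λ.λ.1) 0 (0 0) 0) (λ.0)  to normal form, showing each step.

Answer: normal form = λ.0  (in 6 steps)

Reduction:
  start: (λ.0 (λ.λ.λ.1) 0 (0 0) 0) (λ.0)
  [1] (λ.0) (λ.λ.λ.1) (λ.0) ((λ.0) (λ.0)) (λ.0)
  [2] (λ.λ.λ.1) (λ.0) ((λ.0) (λ.0)) (λ.0)
  [3] (λ.λ.1) ((λ.0) (λ.0)) (λ.0)
  [4] (λ.(λ.0) (λ.0)) (λ.0)
  [5] (λ.0) (λ.0)
  [6] λ.0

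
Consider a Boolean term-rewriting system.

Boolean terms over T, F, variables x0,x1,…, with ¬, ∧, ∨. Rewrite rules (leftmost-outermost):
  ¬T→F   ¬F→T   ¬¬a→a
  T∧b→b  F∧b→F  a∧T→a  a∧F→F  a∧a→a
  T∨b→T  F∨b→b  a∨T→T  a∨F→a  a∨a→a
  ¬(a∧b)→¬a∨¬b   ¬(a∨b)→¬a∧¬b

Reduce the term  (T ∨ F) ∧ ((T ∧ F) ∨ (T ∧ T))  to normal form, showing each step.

  start: (T ∨ F) ∧ ((T ∧ F) ∨ (T ∧ T))
  [1] T ∧ ((T ∧ F) ∨ (T ∧ T))
  [2] (T ∧ F) ∨ (T ∧ T)
  [3] F ∨ (T ∧ T)
  [4] T ∧ T
  [5] T

Answer: normal form = T  (in 5 steps)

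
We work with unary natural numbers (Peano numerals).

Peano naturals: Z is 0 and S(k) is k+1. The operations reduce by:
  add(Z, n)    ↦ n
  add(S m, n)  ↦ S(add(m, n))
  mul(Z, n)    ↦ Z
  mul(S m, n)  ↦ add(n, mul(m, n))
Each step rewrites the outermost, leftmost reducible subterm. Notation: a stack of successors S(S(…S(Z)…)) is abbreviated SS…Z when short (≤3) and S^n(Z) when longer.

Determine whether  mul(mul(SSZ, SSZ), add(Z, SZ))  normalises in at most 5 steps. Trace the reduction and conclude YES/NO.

  start: mul(mul(SSZ, SSZ), add(Z, SZ))
  →1  mul(add(SSZ, mul(SZ, SSZ)), add(Z, SZ))
  →2  mul(S(add(SZ, mul(SZ, SSZ))), add(Z, SZ))
  →3  add(add(Z, SZ), mul(add(SZ, mul(SZ, SSZ)), add(Z, SZ)))
  →4  add(SZ, mul(add(SZ, mul(SZ, SSZ)), add(Z, SZ)))
  →5  S(add(Z, mul(add(SZ, mul(SZ, SSZ)), add(Z, SZ))))

Answer: NO — after 5 steps the term is S(add(Z, mul(add(SZ, mul(SZ, SSZ)), add(Z, SZ)))), not yet normal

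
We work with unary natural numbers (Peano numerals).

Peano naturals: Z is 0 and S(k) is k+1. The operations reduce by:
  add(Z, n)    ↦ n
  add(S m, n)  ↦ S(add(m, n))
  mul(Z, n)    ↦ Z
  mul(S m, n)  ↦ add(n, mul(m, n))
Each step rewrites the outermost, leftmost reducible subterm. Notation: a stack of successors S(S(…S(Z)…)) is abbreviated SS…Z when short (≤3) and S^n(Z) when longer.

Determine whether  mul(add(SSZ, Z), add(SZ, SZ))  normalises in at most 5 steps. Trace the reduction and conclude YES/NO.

Answer: NO — after 5 steps the term is S(add(SZ, mul(add(SZ, Z), add(SZ, SZ)))), not yet normal

Working:
  start: mul(add(SSZ, Z), add(SZ, SZ))
  step 1: mul(S(add(SZ, Z)), add(SZ, SZ))
  step 2: add(add(SZ, SZ), mul(add(SZ, Z), add(SZ, SZ)))
  step 3: add(S(add(Z, SZ)), mul(add(SZ, Z), add(SZ, SZ)))
  step 4: S(add(add(Z, SZ), mul(add(SZ, Z), add(SZ, SZ))))
  step 5: S(add(SZ, mul(add(SZ, Z), add(SZ, SZ))))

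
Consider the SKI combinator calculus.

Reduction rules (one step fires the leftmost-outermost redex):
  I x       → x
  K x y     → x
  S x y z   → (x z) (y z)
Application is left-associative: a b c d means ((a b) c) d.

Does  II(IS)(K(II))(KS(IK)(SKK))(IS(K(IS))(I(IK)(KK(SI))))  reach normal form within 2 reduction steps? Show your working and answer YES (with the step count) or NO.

Answer: NO — after 2 steps the term is IS(K(II))(KS(IK)(SKK))(IS(K(IS))(I(IK)(KK(SI)))), not yet normal

Derivation:
  start: II(IS)(K(II))(KS(IK)(SKK))(IS(K(IS))(I(IK)(KK(SI))))
  →1  I(IS)(K(II))(KS(IK)(SKK))(IS(K(IS))(I(IK)(KK(SI))))
  →2  IS(K(II))(KS(IK)(SKK))(IS(K(IS))(I(IK)(KK(SI))))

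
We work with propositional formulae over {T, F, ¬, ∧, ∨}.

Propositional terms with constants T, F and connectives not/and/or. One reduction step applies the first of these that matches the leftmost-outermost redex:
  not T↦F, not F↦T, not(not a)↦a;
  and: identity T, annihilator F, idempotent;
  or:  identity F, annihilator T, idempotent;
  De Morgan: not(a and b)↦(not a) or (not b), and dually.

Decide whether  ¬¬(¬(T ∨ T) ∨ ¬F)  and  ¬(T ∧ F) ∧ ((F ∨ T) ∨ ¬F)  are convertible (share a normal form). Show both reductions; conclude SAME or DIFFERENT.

Term A:
  start: ¬¬(¬(T ∨ T) ∨ ¬F)
  →1  ¬(T ∨ T) ∨ ¬F
  →2  (¬T ∧ ¬T) ∨ ¬F
  →3  ¬T ∨ ¬F
  →4  F ∨ ¬F
  →5  ¬F
  →6  T

Term B:
  start: ¬(T ∧ F) ∧ ((F ∨ T) ∨ ¬F)
  →1  (¬T ∨ ¬F) ∧ ((F ∨ T) ∨ ¬F)
  →2  (F ∨ ¬F) ∧ ((F ∨ T) ∨ ¬F)
  →3  ¬F ∧ ((F ∨ T) ∨ ¬F)
  →4  T ∧ ((F ∨ T) ∨ ¬F)
  →5  (F ∨ T) ∨ ¬F
  →6  T ∨ ¬F
  →7  T

Answer: SAME — A ⇓ T, B ⇓ T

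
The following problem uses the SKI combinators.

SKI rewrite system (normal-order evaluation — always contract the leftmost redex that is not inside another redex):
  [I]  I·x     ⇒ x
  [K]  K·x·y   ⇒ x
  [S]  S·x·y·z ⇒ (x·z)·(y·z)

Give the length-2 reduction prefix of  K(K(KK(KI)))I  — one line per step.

Answer: after 2 steps: KK

Working:
  start: K(K(KK(KI)))I
  →1  K(KK(KI))
  →2  KK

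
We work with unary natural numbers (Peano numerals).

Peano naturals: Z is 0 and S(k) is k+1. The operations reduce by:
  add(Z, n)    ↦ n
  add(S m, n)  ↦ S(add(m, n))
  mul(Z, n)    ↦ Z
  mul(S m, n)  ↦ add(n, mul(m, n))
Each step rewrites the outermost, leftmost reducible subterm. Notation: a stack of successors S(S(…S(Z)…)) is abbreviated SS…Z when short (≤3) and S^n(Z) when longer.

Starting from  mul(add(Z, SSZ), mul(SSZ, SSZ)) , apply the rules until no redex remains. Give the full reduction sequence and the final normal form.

Answer: normal form = S^8(Z)  (in 32 steps)

Derivation:
  start: mul(add(Z, SSZ), mul(SSZ, SSZ))
  step 1: mul(SSZ, mul(SSZ, SSZ))
  step 2: add(mul(SSZ, SSZ), mul(SZ, mul(SSZ, SSZ)))
  step 3: add(add(SSZ, mul(SZ, SSZ)), mul(SZ, mul(SSZ, SSZ)))
  step 4: add(S(add(SZ, mul(SZ, SSZ))), mul(SZ, mul(SSZ, SSZ)))
  step 5: S(add(add(SZ, mul(SZ, SSZ)), mul(SZ, mul(SSZ, SSZ))))
  step 6: S(add(S(add(Z, mul(SZ, SSZ))), mul(SZ, mul(SSZ, SSZ))))
  step 7: S(S(add(add(Z, mul(SZ, SSZ)), mul(SZ, mul(SSZ, SSZ)))))
  step 8: S(S(add(mul(SZ, SSZ), mul(SZ, mul(SSZ, SSZ)))))
  step 9: S(S(add(add(SSZ, mul(Z, SSZ)), mul(SZ, mul(SSZ, SSZ)))))
  step 10: S(S(add(S(add(SZ, mul(Z, SSZ))), mul(SZ, mul(SSZ, SSZ)))))
  step 11: S(S(S(add(add(SZ, mul(Z, SSZ)), mul(SZ, mul(SSZ, SSZ))))))
  step 12: S(S(S(add(S(add(Z, mul(Z, SSZ))), mul(SZ, mul(SSZ, SSZ))))))
  step 13: S(S(S(S(add(add(Z, mul(Z, SSZ)), mul(SZ, mul(SSZ, SSZ)))))))
  step 14: S(S(S(S(add(mul(Z, SSZ), mul(SZ, mul(SSZ, SSZ)))))))
  step 15: S(S(S(S(add(Z, mul(SZ, mul(SSZ, SSZ)))))))
  step 16: S(S(S(S(mul(SZ, mul(SSZ, SSZ))))))
  step 17: S(S(S(S(add(mul(SSZ, SSZ), mul(Z, mul(SSZ, SSZ)))))))
  step 18: S(S(S(S(add(add(SSZ, mul(SZ, SSZ)), mul(Z, mul(SSZ, SSZ)))))))
  step 19: S(S(S(S(add(S(add(SZ, mul(SZ, SSZ))), mul(Z, mul(SSZ, SSZ)))))))
  step 20: S(S(S(S(S(add(add(SZ, mul(SZ, SSZ)), mul(Z, mul(SSZ, SSZ))))))))
  step 21: S(S(S(S(S(add(S(add(Z, mul(SZ, SSZ))), mul(Z, mul(SSZ, SSZ))))))))
  step 22: S(S(S(S(S(S(add(add(Z, mul(SZ, SSZ)), mul(Z, mul(SSZ, SSZ)))))))))
  step 23: S(S(S(S(S(S(add(mul(SZ, SSZ), mul(Z, mul(SSZ, SSZ)))))))))
  step 24: S(S(S(S(S(S(add(add(SSZ, mul(Z, SSZ)), mul(Z, mul(SSZ, SSZ)))))))))
  step 25: S(S(S(S(S(S(add(S(add(SZ, mul(Z, SSZ))), mul(Z, mul(SSZ, SSZ)))))))))
  step 26: S(S(S(S(S(S(S(add(add(SZ, mul(Z, SSZ)), mul(Z, mul(SSZ, SSZ))))))))))
  step 27: S(S(S(S(S(S(S(add(S(add(Z, mul(Z, SSZ))), mul(Z, mul(SSZ, SSZ))))))))))
  step 28: S(S(S(S(S(S(S(S(add(add(Z, mul(Z, SSZ)), mul(Z, mul(SSZ, SSZ)))))))))))
  step 29: S(S(S(S(S(S(S(S(add(mul(Z, SSZ), mul(Z, mul(SSZ, SSZ)))))))))))
  step 30: S(S(S(S(S(S(S(S(add(Z, mul(Z, mul(SSZ, SSZ)))))))))))
  step 31: S(S(S(S(S(S(S(S(mul(Z, mul(SSZ, SSZ))))))))))
  step 32: S^8(Z)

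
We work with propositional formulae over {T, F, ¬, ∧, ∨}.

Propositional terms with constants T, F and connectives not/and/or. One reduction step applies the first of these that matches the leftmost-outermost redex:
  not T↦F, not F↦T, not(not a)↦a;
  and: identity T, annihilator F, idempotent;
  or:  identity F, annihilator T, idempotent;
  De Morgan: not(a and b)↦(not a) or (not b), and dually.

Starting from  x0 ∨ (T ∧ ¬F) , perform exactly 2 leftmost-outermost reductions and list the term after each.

Answer: after 2 steps: x0 ∨ T

Working:
  start: x0 ∨ (T ∧ ¬F)
  →1  x0 ∨ ¬F
  →2  x0 ∨ T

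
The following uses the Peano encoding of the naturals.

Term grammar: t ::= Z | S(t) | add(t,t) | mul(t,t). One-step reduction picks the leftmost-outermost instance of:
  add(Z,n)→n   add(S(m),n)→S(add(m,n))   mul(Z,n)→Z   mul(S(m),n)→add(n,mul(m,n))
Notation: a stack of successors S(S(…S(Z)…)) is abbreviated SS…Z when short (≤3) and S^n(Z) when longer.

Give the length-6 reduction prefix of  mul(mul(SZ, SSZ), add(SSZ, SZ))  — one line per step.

Answer: after 6 steps: S(add(S(add(Z, SZ)), mul(add(SZ, mul(Z, SSZ)), add(SSZ, SZ))))

Working:
  start: mul(mul(SZ, SSZ), add(SSZ, SZ))
  →1  mul(add(SSZ, mul(Z, SSZ)), add(SSZ, SZ))
  →2  mul(S(add(SZ, mul(Z, SSZ))), add(SSZ, SZ))
  →3  add(add(SSZ, SZ), mul(add(SZ, mul(Z, SSZ)), add(SSZ, SZ)))
  →4  add(S(add(SZ, SZ)), mul(add(SZ, mul(Z, SSZ)), add(SSZ, SZ)))
  →5  S(add(add(SZ, SZ), mul(add(SZ, mul(Z, SSZ)), add(SSZ, SZ))))
  →6  S(add(S(add(Z, SZ)), mul(add(SZ, mul(Z, SSZ)), add(SSZ, SZ))))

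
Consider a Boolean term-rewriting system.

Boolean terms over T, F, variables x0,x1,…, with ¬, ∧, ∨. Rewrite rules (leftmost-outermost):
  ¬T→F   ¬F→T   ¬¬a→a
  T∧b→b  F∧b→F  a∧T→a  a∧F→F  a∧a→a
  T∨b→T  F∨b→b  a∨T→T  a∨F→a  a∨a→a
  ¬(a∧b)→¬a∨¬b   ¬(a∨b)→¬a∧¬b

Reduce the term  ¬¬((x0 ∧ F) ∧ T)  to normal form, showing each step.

  start: ¬¬((x0 ∧ F) ∧ T)
  →1  (x0 ∧ F) ∧ T
  →2  x0 ∧ F
  →3  F

Answer: normal form = F  (in 3 steps)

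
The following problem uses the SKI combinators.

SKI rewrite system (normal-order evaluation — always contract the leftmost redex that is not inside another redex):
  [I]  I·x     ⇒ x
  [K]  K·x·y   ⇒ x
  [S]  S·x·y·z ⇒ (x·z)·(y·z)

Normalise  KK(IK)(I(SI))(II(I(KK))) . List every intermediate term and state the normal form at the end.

  start: KK(IK)(I(SI))(II(I(KK)))
  →1  K(I(SI))(II(I(KK)))
  →2  I(SI)
  →3  SI

Answer: normal form = SI  (in 3 steps)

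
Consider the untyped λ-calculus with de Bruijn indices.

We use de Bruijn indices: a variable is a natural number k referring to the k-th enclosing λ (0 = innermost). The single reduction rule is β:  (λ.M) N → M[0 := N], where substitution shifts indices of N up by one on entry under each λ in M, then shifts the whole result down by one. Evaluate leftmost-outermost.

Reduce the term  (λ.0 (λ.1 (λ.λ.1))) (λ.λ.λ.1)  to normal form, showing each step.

Answer: normal form = λ.λ.1  (in 2 steps)

Derivation:
  start: (λ.0 (λ.1 (λ.λ.1))) (λ.λ.λ.1)
  [1] (λ.λ.λ.1) (λ.(λ.λ.λ.1) (λ.λ.1))
  [2] λ.λ.1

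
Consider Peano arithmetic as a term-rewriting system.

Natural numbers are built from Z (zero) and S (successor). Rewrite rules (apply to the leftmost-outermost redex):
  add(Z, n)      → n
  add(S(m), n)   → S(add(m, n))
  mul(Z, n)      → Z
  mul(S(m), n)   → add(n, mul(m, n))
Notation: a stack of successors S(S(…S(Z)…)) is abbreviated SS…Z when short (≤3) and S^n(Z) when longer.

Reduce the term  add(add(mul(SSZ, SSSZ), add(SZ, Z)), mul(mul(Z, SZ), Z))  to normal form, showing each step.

  start: add(add(mul(SSZ, SSSZ), add(SZ, Z)), mul(mul(Z, SZ), Z))
  →1  add(add(add(SSSZ, mul(SZ, SSSZ)), add(SZ, Z)), mul(mul(Z, SZ), Z))
  →2  add(add(S(add(SSZ, mul(SZ, SSSZ))), add(SZ, Z)), mul(mul(Z, SZ), Z))
  →3  add(S(add(add(SSZ, mul(SZ, SSSZ)), add(SZ, Z))), mul(mul(Z, SZ), Z))
  →4  S(add(add(add(SSZ, mul(SZ, SSSZ)), add(SZ, Z)), mul(mul(Z, SZ), Z)))
  →5  S(add(add(S(add(SZ, mul(SZ, SSSZ))), add(SZ, Z)), mul(mul(Z, SZ), Z)))
  →6  S(add(S(add(add(SZ, mul(SZ, SSSZ)), add(SZ, Z))), mul(mul(Z, SZ), Z)))
  →7  S(S(add(add(add(SZ, mul(SZ, SSSZ)), add(SZ, Z)), mul(mul(Z, SZ), Z))))
  →8  S(S(add(add(S(add(Z, mul(SZ, SSSZ))), add(SZ, Z)), mul(mul(Z, SZ), Z))))
  →9  S(S(add(S(add(add(Z, mul(SZ, SSSZ)), add(SZ, Z))), mul(mul(Z, SZ), Z))))
  →10  S(S(S(add(add(add(Z, mul(SZ, SSSZ)), add(SZ, Z)), mul(mul(Z, SZ), Z)))))
  →11  S(S(S(add(add(mul(SZ, SSSZ), add(SZ, Z)), mul(mul(Z, SZ), Z)))))
  →12  S(S(S(add(add(add(SSSZ, mul(Z, SSSZ)), add(SZ, Z)), mul(mul(Z, SZ), Z)))))
  →13  S(S(S(add(add(S(add(SSZ, mul(Z, SSSZ))), add(SZ, Z)), mul(mul(Z, SZ), Z)))))
  →14  S(S(S(add(S(add(add(SSZ, mul(Z, SSSZ)), add(SZ, Z))), mul(mul(Z, SZ), Z)))))
  →15  S(S(S(S(add(add(add(SSZ, mul(Z, SSSZ)), add(SZ, Z)), mul(mul(Z, SZ), Z))))))
  →16  S(S(S(S(add(add(S(add(SZ, mul(Z, SSSZ))), add(SZ, Z)), mul(mul(Z, SZ), Z))))))
  →17  S(S(S(S(add(S(add(add(SZ, mul(Z, SSSZ)), add(SZ, Z))), mul(mul(Z, SZ), Z))))))
  →18  S(S(S(S(S(add(add(add(SZ, mul(Z, SSSZ)), add(SZ, Z)), mul(mul(Z, SZ), Z)))))))
  →19  S(S(S(S(S(add(add(S(add(Z, mul(Z, SSSZ))), add(SZ, Z)), mul(mul(Z, SZ), Z)))))))
  →20  S(S(S(S(S(add(S(add(add(Z, mul(Z, SSSZ)), add(SZ, Z))), mul(mul(Z, SZ), Z)))))))
  →21  S(S(S(S(S(S(add(add(add(Z, mul(Z, SSSZ)), add(SZ, Z)), mul(mul(Z, SZ), Z))))))))
  →22  S(S(S(S(S(S(add(add(mul(Z, SSSZ), add(SZ, Z)), mul(mul(Z, SZ), Z))))))))
  →23  S(S(S(S(S(S(add(add(Z, add(SZ, Z)), mul(mul(Z, SZ), Z))))))))
  →24  S(S(S(S(S(S(add(add(SZ, Z), mul(mul(Z, SZ), Z))))))))
  →25  S(S(S(S(S(S(add(S(add(Z, Z)), mul(mul(Z, SZ), Z))))))))
  →26  S(S(S(S(S(S(S(add(add(Z, Z), mul(mul(Z, SZ), Z)))))))))
  →27  S(S(S(S(S(S(S(add(Z, mul(mul(Z, SZ), Z)))))))))
  →28  S(S(S(S(S(S(S(mul(mul(Z, SZ), Z))))))))
  →29  S(S(S(S(S(S(S(mul(Z, Z))))))))
  →30  S^7(Z)

Answer: normal form = S^7(Z)  (in 30 steps)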